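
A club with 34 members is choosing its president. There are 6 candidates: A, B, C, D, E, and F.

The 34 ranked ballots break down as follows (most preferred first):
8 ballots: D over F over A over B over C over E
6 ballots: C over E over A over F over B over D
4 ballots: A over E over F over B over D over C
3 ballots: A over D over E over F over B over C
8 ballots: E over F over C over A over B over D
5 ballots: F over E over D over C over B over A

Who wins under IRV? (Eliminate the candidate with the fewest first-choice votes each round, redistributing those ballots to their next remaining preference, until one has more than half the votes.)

Round 1: A 7, B 0, C 6, D 8, E 8, F 5. B eliminated.
Round 2: A 7, C 6, D 8, E 8, F 5. F eliminated.
Round 3: A 7, C 6, D 8, E 13. C eliminated.
Round 4: A 7, D 8, E 19. E has a majority (≥18).

E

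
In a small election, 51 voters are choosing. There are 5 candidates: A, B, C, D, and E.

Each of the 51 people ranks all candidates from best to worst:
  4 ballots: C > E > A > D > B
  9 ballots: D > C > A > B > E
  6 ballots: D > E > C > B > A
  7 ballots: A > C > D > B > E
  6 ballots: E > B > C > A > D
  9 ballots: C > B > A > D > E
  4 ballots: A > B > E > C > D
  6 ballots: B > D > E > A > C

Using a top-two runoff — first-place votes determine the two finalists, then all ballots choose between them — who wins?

C

Round 1 first-place votes: A 11, B 6, C 13, D 15, E 6. D and C advance.
Runoff: D is ranked above C on 21 ballots, C above D on 30.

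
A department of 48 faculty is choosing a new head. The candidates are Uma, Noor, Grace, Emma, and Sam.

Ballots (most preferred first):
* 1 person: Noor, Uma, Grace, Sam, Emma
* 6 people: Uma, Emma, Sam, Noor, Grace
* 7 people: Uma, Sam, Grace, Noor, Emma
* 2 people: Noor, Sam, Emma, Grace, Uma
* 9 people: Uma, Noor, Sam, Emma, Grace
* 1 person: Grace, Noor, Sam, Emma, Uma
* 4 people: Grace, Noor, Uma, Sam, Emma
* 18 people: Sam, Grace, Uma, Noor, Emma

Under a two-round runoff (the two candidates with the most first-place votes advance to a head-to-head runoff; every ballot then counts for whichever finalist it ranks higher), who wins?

Uma

Round 1 first-place votes: Uma 22, Noor 3, Grace 5, Emma 0, Sam 18. Uma and Sam advance.
Runoff: Uma is ranked above Sam on 27 ballots, Sam above Uma on 21.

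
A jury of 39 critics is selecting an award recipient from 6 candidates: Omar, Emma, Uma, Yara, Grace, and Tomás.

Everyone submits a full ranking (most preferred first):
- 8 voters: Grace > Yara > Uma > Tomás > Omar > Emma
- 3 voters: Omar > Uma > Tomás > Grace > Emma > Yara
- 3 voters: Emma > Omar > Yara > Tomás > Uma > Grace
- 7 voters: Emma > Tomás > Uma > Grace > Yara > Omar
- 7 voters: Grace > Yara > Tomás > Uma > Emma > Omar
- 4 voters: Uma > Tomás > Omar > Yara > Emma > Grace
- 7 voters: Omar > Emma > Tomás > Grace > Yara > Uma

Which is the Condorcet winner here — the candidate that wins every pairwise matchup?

Tomás

Tomás vs Omar: 26–13
Tomás vs Emma: 22–17
Tomás vs Uma: 24–15
Tomás vs Yara: 21–18
Tomás vs Grace: 24–15
Tomás beats every other candidate.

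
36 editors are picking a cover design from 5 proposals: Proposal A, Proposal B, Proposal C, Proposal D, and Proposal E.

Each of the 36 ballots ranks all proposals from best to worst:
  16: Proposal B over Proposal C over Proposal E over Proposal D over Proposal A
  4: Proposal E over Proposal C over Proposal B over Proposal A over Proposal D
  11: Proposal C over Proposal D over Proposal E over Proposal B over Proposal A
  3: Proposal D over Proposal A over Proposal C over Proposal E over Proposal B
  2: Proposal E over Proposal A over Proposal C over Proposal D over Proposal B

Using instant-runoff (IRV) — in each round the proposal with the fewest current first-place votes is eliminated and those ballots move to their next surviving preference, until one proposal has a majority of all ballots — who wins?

Round 1: Proposal A 0, Proposal B 16, Proposal C 11, Proposal D 3, Proposal E 6. Proposal A eliminated.
Round 2: Proposal B 16, Proposal C 11, Proposal D 3, Proposal E 6. Proposal D eliminated.
Round 3: Proposal B 16, Proposal C 14, Proposal E 6. Proposal E eliminated.
Round 4: Proposal B 16, Proposal C 20. Proposal C has a majority (≥19).

Proposal C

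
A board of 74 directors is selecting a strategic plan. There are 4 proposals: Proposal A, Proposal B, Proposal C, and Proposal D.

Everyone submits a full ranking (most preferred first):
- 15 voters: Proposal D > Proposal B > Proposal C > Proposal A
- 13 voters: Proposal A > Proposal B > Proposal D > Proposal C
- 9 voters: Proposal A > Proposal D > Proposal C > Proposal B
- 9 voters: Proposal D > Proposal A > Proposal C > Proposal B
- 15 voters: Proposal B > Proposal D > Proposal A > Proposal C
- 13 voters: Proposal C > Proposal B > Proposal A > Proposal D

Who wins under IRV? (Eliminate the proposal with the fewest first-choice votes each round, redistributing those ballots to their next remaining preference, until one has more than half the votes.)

Proposal B

Round 1: Proposal A 22, Proposal B 15, Proposal C 13, Proposal D 24. Proposal C eliminated.
Round 2: Proposal A 22, Proposal B 28, Proposal D 24. Proposal A eliminated.
Round 3: Proposal B 41, Proposal D 33. Proposal B has a majority (≥38).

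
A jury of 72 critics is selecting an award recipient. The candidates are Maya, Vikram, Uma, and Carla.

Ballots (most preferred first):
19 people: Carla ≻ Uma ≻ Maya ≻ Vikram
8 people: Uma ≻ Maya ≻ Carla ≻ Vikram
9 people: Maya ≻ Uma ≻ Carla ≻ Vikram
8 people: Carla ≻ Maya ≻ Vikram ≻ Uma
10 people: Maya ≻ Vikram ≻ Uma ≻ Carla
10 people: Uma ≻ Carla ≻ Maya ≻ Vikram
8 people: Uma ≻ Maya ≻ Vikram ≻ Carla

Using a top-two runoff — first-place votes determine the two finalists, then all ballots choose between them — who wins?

Round 1 first-place votes: Maya 19, Vikram 0, Uma 26, Carla 27. Carla and Uma advance.
Runoff: Carla is ranked above Uma on 27 ballots, Uma above Carla on 45.

Uma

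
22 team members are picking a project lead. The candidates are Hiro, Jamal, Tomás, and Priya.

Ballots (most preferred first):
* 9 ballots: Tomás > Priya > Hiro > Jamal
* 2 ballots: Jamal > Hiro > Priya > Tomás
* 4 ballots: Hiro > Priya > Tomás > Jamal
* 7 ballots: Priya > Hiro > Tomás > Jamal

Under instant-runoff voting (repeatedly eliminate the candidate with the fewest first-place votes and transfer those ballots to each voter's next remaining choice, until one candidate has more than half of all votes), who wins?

Priya

Round 1: Hiro 4, Jamal 2, Tomás 9, Priya 7. Jamal eliminated.
Round 2: Hiro 6, Tomás 9, Priya 7. Hiro eliminated.
Round 3: Tomás 9, Priya 13. Priya has a majority (≥12).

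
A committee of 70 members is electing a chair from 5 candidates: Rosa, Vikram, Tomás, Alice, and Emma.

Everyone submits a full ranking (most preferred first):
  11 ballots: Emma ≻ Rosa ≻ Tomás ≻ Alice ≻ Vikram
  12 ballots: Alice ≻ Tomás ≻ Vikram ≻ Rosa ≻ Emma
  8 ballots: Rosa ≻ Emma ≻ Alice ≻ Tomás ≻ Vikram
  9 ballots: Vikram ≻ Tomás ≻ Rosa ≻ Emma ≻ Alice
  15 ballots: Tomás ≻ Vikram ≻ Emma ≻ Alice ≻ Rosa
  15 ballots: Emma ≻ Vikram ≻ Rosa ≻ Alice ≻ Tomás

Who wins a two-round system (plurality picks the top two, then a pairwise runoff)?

Tomás

Round 1 first-place votes: Rosa 8, Vikram 9, Tomás 15, Alice 12, Emma 26. Emma and Tomás advance.
Runoff: Emma is ranked above Tomás on 34 ballots, Tomás above Emma on 36.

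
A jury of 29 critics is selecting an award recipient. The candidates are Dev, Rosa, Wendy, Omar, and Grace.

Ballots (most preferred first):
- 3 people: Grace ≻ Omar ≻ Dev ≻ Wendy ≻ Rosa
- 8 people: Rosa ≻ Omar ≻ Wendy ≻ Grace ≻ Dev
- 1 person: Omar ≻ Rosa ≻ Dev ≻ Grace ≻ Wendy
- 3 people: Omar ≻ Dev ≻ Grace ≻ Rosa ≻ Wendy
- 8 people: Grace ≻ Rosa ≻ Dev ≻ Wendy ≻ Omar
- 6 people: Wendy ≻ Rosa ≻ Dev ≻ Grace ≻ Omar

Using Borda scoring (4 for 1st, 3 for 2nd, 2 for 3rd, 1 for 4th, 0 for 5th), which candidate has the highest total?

Rosa

Dev: 3×2 + 8×0 + 1×2 + 3×3 + 8×2 + 6×2 = 45
Rosa: 3×0 + 8×4 + 1×3 + 3×1 + 8×3 + 6×3 = 80
Wendy: 3×1 + 8×2 + 1×0 + 3×0 + 8×1 + 6×4 = 51
Omar: 3×3 + 8×3 + 1×4 + 3×4 + 8×0 + 6×0 = 49
Grace: 3×4 + 8×1 + 1×1 + 3×2 + 8×4 + 6×1 = 65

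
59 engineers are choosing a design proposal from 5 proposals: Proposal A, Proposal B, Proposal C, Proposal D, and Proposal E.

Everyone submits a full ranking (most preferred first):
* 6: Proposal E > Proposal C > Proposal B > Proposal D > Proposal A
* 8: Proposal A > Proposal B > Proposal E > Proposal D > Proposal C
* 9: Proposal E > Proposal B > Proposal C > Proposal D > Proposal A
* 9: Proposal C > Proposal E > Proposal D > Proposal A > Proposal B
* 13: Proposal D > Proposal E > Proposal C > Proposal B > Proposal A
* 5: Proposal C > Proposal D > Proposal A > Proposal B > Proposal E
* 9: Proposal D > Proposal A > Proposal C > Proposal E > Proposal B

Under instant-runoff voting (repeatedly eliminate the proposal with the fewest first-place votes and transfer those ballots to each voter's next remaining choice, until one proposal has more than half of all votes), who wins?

Proposal E

Round 1: Proposal A 8, Proposal B 0, Proposal C 14, Proposal D 22, Proposal E 15. Proposal B eliminated.
Round 2: Proposal A 8, Proposal C 14, Proposal D 22, Proposal E 15. Proposal A eliminated.
Round 3: Proposal C 14, Proposal D 22, Proposal E 23. Proposal C eliminated.
Round 4: Proposal D 27, Proposal E 32. Proposal E has a majority (≥30).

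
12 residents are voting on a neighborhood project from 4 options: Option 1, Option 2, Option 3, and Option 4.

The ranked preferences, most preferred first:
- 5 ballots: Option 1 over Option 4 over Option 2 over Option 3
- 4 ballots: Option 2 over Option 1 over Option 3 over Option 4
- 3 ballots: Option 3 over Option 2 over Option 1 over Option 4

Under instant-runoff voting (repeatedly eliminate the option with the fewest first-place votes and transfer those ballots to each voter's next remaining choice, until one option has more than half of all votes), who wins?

Round 1: Option 1 5, Option 2 4, Option 3 3, Option 4 0. Option 4 eliminated.
Round 2: Option 1 5, Option 2 4, Option 3 3. Option 3 eliminated.
Round 3: Option 1 5, Option 2 7. Option 2 has a majority (≥7).

Option 2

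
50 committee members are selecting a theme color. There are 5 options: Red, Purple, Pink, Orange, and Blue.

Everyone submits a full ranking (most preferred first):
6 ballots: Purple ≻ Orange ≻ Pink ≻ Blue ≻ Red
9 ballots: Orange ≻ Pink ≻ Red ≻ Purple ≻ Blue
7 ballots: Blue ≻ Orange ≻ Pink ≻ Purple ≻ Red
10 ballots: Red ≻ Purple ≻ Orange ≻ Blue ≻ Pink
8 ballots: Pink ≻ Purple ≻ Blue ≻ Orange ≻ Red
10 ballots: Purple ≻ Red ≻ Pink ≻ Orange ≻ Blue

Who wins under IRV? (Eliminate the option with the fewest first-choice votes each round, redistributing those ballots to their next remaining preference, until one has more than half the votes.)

Purple

Round 1: Red 10, Purple 16, Pink 8, Orange 9, Blue 7. Blue eliminated.
Round 2: Red 10, Purple 16, Pink 8, Orange 16. Pink eliminated.
Round 3: Red 10, Purple 24, Orange 16. Red eliminated.
Round 4: Purple 34, Orange 16. Purple has a majority (≥26).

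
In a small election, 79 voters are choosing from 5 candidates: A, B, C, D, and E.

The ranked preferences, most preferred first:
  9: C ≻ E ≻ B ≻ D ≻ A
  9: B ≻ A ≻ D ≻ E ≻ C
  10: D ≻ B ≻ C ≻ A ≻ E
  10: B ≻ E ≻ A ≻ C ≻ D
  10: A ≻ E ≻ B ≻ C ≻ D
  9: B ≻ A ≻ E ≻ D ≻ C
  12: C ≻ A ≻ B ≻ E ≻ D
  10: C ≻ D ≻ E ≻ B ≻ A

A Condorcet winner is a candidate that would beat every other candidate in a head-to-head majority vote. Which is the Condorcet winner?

B vs A: 57–22
B vs C: 48–31
B vs D: 59–20
B vs E: 50–29
B beats every other candidate.

B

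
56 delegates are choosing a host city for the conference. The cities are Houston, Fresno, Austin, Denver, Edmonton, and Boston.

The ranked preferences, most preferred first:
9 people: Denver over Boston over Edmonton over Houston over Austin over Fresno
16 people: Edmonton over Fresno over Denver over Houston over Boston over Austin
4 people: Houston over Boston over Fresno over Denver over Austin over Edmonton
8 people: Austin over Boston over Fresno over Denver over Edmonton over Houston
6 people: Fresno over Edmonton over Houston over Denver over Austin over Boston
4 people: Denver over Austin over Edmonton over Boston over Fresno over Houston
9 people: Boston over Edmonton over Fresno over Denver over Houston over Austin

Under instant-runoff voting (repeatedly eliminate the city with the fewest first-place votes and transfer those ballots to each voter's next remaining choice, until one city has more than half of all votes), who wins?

Round 1: Houston 4, Fresno 6, Austin 8, Denver 13, Edmonton 16, Boston 9. Houston eliminated.
Round 2: Fresno 6, Austin 8, Denver 13, Edmonton 16, Boston 13. Fresno eliminated.
Round 3: Austin 8, Denver 13, Edmonton 22, Boston 13. Austin eliminated.
Round 4: Denver 13, Edmonton 22, Boston 21. Denver eliminated.
Round 5: Edmonton 26, Boston 30. Boston has a majority (≥29).

Boston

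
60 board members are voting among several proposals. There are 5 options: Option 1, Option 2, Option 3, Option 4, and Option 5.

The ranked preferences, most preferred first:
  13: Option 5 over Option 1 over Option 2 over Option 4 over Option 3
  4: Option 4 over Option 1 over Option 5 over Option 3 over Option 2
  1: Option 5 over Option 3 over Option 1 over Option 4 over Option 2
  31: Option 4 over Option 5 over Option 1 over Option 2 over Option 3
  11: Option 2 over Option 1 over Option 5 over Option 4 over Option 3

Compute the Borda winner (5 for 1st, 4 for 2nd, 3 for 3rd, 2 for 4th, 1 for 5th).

Option 1: 13×4 + 4×4 + 1×3 + 31×3 + 11×4 = 208
Option 2: 13×3 + 4×1 + 1×1 + 31×2 + 11×5 = 161
Option 3: 13×1 + 4×2 + 1×4 + 31×1 + 11×1 = 67
Option 4: 13×2 + 4×5 + 1×2 + 31×5 + 11×2 = 225
Option 5: 13×5 + 4×3 + 1×5 + 31×4 + 11×3 = 239

Option 5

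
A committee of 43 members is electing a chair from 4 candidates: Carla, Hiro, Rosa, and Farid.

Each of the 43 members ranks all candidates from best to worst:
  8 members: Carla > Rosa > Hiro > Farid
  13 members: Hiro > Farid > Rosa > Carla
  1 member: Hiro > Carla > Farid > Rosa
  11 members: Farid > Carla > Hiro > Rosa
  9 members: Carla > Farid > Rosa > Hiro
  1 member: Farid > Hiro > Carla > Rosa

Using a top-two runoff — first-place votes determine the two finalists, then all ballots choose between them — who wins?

Carla

Round 1 first-place votes: Carla 17, Hiro 14, Rosa 0, Farid 12. Carla and Hiro advance.
Runoff: Carla is ranked above Hiro on 28 ballots, Hiro above Carla on 15.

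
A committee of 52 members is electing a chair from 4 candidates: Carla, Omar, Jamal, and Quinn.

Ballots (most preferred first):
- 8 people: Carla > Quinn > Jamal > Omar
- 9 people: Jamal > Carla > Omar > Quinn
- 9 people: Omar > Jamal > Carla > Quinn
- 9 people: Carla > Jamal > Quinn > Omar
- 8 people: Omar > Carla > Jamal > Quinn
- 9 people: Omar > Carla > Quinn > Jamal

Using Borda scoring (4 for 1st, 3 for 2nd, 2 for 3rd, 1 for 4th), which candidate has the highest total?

Carla: 8×4 + 9×3 + 9×2 + 9×4 + 8×3 + 9×3 = 164
Omar: 8×1 + 9×2 + 9×4 + 9×1 + 8×4 + 9×4 = 139
Jamal: 8×2 + 9×4 + 9×3 + 9×3 + 8×2 + 9×1 = 131
Quinn: 8×3 + 9×1 + 9×1 + 9×2 + 8×1 + 9×2 = 86

Carla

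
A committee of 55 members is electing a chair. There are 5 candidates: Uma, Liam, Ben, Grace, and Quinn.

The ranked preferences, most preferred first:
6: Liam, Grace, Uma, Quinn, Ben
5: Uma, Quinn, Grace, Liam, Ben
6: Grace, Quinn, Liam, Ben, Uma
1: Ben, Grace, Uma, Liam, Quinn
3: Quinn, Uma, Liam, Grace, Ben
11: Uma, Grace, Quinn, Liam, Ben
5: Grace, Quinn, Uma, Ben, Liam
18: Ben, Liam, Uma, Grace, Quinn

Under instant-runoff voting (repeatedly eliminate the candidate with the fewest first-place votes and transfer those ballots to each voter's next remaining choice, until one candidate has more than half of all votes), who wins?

Round 1: Uma 16, Liam 6, Ben 19, Grace 11, Quinn 3. Quinn eliminated.
Round 2: Uma 19, Liam 6, Ben 19, Grace 11. Liam eliminated.
Round 3: Uma 19, Ben 19, Grace 17. Grace eliminated.
Round 4: Uma 30, Ben 25. Uma has a majority (≥28).

Uma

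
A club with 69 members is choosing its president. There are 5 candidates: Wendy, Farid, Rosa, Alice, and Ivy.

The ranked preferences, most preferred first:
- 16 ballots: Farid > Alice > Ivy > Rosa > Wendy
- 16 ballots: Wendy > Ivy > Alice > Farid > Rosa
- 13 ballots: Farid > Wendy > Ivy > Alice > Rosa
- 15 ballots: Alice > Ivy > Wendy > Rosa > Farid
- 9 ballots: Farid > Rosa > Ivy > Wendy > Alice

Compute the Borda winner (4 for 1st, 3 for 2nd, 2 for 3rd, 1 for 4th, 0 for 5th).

Ivy

Wendy: 16×0 + 16×4 + 13×3 + 15×2 + 9×1 = 142
Farid: 16×4 + 16×1 + 13×4 + 15×0 + 9×4 = 168
Rosa: 16×1 + 16×0 + 13×0 + 15×1 + 9×3 = 58
Alice: 16×3 + 16×2 + 13×1 + 15×4 + 9×0 = 153
Ivy: 16×2 + 16×3 + 13×2 + 15×3 + 9×2 = 169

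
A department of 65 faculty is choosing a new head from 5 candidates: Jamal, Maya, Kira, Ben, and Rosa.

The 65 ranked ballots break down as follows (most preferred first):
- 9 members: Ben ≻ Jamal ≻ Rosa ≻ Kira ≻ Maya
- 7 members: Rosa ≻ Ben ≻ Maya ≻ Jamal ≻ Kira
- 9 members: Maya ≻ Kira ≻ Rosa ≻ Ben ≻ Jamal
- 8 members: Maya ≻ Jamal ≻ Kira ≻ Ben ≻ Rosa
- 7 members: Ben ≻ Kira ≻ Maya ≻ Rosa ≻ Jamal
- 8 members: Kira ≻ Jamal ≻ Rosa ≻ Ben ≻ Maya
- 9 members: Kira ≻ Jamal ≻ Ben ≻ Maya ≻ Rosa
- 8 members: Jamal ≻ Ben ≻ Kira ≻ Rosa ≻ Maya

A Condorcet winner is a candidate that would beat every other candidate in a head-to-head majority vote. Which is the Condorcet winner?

Kira vs Jamal: 33–32
Kira vs Maya: 41–24
Kira vs Ben: 34–31
Kira vs Rosa: 49–16
Kira beats every other candidate.

Kira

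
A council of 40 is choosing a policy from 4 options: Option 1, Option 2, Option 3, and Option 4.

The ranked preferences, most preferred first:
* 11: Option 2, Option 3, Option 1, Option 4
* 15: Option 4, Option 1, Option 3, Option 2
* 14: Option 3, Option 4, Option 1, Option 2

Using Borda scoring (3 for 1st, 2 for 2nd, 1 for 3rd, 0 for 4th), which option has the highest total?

Option 3

Option 1: 11×1 + 15×2 + 14×1 = 55
Option 2: 11×3 + 15×0 + 14×0 = 33
Option 3: 11×2 + 15×1 + 14×3 = 79
Option 4: 11×0 + 15×3 + 14×2 = 73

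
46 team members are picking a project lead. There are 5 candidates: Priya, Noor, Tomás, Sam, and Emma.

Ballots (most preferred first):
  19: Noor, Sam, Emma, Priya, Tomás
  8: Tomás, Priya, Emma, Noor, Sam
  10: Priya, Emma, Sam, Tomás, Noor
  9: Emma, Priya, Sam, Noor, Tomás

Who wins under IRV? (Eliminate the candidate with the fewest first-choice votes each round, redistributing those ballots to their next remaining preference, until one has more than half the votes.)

Round 1: Priya 10, Noor 19, Tomás 8, Sam 0, Emma 9. Sam eliminated.
Round 2: Priya 10, Noor 19, Tomás 8, Emma 9. Tomás eliminated.
Round 3: Priya 18, Noor 19, Emma 9. Emma eliminated.
Round 4: Priya 27, Noor 19. Priya has a majority (≥24).

Priya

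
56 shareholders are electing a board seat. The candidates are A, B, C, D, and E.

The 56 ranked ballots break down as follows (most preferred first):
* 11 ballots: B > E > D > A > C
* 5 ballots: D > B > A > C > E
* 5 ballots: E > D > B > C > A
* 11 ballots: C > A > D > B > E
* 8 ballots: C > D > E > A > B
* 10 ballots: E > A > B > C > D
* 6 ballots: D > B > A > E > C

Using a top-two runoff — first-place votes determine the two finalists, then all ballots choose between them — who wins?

E

Round 1 first-place votes: A 0, B 11, C 19, D 11, E 15. C and E advance.
Runoff: C is ranked above E on 24 ballots, E above C on 32.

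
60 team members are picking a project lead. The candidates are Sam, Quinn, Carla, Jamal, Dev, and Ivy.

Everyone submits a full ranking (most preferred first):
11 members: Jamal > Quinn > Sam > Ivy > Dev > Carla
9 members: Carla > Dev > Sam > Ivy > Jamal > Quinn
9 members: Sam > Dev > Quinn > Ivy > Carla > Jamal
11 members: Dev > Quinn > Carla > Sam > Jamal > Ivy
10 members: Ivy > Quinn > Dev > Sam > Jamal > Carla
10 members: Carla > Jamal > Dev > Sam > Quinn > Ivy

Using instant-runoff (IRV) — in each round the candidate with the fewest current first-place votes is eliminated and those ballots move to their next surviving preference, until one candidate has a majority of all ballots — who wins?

Round 1: Sam 9, Quinn 0, Carla 19, Jamal 11, Dev 11, Ivy 10. Quinn eliminated.
Round 2: Sam 9, Carla 19, Jamal 11, Dev 11, Ivy 10. Sam eliminated.
Round 3: Carla 19, Jamal 11, Dev 20, Ivy 10. Ivy eliminated.
Round 4: Carla 19, Jamal 11, Dev 30. Jamal eliminated.
Round 5: Carla 19, Dev 41. Dev has a majority (≥31).

Dev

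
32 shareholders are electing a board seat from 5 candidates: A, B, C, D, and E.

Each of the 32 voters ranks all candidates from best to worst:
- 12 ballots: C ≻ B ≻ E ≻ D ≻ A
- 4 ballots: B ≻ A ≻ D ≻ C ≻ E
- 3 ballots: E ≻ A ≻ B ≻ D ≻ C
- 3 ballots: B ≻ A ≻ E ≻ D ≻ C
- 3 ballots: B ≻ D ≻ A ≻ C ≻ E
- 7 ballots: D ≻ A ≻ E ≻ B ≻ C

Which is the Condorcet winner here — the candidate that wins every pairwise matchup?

B

B vs A: 22–10
B vs C: 20–12
B vs D: 25–7
B vs E: 22–10
B beats every other candidate.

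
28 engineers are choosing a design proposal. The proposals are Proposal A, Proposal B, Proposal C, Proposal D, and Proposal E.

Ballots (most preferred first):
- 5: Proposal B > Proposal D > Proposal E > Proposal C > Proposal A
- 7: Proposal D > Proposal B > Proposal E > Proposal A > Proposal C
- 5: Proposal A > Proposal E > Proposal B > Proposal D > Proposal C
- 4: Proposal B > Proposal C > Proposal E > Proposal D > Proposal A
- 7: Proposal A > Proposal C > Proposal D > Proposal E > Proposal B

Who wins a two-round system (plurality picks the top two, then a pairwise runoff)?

Round 1 first-place votes: Proposal A 12, Proposal B 9, Proposal C 0, Proposal D 7, Proposal E 0. Proposal A and Proposal B advance.
Runoff: Proposal A is ranked above Proposal B on 12 ballots, Proposal B above Proposal A on 16.

Proposal B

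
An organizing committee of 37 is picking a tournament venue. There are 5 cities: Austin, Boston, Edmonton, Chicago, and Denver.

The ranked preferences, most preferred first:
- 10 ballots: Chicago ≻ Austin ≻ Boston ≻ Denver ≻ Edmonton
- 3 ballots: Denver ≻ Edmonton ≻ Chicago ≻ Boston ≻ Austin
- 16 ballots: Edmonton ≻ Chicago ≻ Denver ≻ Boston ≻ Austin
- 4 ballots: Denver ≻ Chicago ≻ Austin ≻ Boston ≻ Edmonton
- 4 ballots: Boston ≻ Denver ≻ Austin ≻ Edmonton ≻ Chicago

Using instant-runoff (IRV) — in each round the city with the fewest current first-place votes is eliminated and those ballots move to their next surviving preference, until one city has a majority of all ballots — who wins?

Round 1: Austin 0, Boston 4, Edmonton 16, Chicago 10, Denver 7. Austin eliminated.
Round 2: Boston 4, Edmonton 16, Chicago 10, Denver 7. Boston eliminated.
Round 3: Edmonton 16, Chicago 10, Denver 11. Chicago eliminated.
Round 4: Edmonton 16, Denver 21. Denver has a majority (≥19).

Denver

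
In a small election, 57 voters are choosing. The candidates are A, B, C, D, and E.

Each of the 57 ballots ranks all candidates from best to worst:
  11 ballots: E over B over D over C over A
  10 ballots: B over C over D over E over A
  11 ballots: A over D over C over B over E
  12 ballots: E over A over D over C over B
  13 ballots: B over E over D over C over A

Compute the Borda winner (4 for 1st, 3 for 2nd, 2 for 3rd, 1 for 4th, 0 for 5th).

A: 11×0 + 10×0 + 11×4 + 12×3 + 13×0 = 80
B: 11×3 + 10×4 + 11×1 + 12×0 + 13×4 = 136
C: 11×1 + 10×3 + 11×2 + 12×1 + 13×1 = 88
D: 11×2 + 10×2 + 11×3 + 12×2 + 13×2 = 125
E: 11×4 + 10×1 + 11×0 + 12×4 + 13×3 = 141

E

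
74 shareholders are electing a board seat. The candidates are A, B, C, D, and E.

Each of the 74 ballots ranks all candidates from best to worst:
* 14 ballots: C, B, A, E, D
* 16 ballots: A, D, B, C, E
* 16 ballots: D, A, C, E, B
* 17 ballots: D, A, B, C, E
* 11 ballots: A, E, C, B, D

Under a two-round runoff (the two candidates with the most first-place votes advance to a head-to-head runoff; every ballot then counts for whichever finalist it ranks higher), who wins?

A

Round 1 first-place votes: A 27, B 0, C 14, D 33, E 0. D and A advance.
Runoff: D is ranked above A on 33 ballots, A above D on 41.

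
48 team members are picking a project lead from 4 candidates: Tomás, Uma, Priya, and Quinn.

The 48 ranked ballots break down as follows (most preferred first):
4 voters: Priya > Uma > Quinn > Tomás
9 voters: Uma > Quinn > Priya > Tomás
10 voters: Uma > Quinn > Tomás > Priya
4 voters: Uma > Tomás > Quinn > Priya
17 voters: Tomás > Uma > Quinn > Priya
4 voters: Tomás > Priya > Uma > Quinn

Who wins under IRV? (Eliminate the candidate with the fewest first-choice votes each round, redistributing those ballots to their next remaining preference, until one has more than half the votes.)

Uma

Round 1: Tomás 21, Uma 23, Priya 4, Quinn 0. Quinn eliminated.
Round 2: Tomás 21, Uma 23, Priya 4. Priya eliminated.
Round 3: Tomás 21, Uma 27. Uma has a majority (≥25).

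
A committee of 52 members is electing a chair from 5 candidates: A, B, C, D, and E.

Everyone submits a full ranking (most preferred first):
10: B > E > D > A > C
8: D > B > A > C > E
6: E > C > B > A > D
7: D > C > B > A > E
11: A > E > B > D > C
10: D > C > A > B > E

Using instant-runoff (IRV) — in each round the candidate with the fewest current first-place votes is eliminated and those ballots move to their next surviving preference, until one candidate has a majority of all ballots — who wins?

B

Round 1: A 11, B 10, C 0, D 25, E 6. C eliminated.
Round 2: A 11, B 10, D 25, E 6. E eliminated.
Round 3: A 11, B 16, D 25. A eliminated.
Round 4: B 27, D 25. B has a majority (≥27).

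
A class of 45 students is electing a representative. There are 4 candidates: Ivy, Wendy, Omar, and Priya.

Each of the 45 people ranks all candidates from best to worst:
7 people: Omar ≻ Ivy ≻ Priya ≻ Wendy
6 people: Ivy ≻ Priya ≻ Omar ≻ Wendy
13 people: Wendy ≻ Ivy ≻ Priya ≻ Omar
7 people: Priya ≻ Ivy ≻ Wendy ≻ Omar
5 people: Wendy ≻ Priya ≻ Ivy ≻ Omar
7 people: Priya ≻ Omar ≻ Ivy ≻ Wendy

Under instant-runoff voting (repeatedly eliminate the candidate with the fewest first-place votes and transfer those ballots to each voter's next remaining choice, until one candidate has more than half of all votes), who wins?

Priya

Round 1: Ivy 6, Wendy 18, Omar 7, Priya 14. Ivy eliminated.
Round 2: Wendy 18, Omar 7, Priya 20. Omar eliminated.
Round 3: Wendy 18, Priya 27. Priya has a majority (≥23).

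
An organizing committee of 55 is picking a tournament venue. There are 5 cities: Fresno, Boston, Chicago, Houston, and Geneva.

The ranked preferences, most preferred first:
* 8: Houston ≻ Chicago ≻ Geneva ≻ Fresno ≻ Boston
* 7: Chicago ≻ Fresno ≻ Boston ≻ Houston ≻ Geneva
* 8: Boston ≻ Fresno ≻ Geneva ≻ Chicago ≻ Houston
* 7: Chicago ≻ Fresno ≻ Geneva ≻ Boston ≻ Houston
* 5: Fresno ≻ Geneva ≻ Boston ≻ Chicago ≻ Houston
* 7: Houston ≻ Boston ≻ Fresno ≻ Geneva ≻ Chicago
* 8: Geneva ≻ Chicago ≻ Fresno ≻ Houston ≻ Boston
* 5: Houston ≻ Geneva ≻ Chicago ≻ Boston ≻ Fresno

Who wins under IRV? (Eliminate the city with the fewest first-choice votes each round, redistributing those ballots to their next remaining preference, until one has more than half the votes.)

Geneva

Round 1: Fresno 5, Boston 8, Chicago 14, Houston 20, Geneva 8. Fresno eliminated.
Round 2: Boston 8, Chicago 14, Houston 20, Geneva 13. Boston eliminated.
Round 3: Chicago 14, Houston 20, Geneva 21. Chicago eliminated.
Round 4: Houston 27, Geneva 28. Geneva has a majority (≥28).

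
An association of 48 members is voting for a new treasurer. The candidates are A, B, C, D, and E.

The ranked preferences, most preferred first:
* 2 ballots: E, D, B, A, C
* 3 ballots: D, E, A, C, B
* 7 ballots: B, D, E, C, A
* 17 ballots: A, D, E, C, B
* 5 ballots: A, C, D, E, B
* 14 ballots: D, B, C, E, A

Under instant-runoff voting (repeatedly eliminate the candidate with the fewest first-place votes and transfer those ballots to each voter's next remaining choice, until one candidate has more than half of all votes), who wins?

Round 1: A 22, B 7, C 0, D 17, E 2. C eliminated.
Round 2: A 22, B 7, D 17, E 2. E eliminated.
Round 3: A 22, B 7, D 19. B eliminated.
Round 4: A 22, D 26. D has a majority (≥25).

D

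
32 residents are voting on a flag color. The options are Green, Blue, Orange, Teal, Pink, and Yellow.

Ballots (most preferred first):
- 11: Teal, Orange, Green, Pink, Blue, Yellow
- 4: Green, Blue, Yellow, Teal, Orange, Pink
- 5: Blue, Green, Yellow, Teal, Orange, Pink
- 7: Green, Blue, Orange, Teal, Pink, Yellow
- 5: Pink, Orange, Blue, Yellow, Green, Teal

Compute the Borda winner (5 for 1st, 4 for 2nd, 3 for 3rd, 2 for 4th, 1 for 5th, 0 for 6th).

Green: 11×3 + 4×5 + 5×4 + 7×5 + 5×1 = 113
Blue: 11×1 + 4×4 + 5×5 + 7×4 + 5×3 = 95
Orange: 11×4 + 4×1 + 5×1 + 7×3 + 5×4 = 94
Teal: 11×5 + 4×2 + 5×2 + 7×2 + 5×0 = 87
Pink: 11×2 + 4×0 + 5×0 + 7×1 + 5×5 = 54
Yellow: 11×0 + 4×3 + 5×3 + 7×0 + 5×2 = 37

Green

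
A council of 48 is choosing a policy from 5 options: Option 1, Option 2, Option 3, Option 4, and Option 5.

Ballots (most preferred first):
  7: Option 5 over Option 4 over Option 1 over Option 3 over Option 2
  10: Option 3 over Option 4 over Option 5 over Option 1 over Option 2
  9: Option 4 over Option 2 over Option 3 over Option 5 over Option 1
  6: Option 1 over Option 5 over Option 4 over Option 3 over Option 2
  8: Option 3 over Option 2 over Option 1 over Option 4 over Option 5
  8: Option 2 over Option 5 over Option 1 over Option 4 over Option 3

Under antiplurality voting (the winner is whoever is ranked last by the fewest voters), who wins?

Last-place votes: Option 1 9, Option 2 23, Option 3 8, Option 4 0, Option 5 8.

Option 4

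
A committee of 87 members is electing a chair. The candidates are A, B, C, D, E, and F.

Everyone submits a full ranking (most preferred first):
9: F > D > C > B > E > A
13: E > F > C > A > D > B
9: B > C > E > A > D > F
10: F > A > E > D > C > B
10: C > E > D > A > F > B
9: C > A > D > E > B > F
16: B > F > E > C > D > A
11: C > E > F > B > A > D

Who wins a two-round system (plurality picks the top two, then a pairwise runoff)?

Round 1 first-place votes: A 0, B 25, C 30, D 0, E 13, F 19. C and B advance.
Runoff: C is ranked above B on 62 ballots, B above C on 25.

C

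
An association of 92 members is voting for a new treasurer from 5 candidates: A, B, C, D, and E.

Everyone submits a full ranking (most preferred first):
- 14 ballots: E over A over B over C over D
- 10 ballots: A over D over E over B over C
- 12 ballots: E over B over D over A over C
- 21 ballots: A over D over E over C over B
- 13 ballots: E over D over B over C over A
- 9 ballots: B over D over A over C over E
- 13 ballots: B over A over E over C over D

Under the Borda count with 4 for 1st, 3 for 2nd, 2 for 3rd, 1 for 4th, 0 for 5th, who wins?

E

A: 14×3 + 10×4 + 12×1 + 21×4 + 13×0 + 9×2 + 13×3 = 235
B: 14×2 + 10×1 + 12×3 + 21×0 + 13×2 + 9×4 + 13×4 = 188
C: 14×1 + 10×0 + 12×0 + 21×1 + 13×1 + 9×1 + 13×1 = 70
D: 14×0 + 10×3 + 12×2 + 21×3 + 13×3 + 9×3 + 13×0 = 183
E: 14×4 + 10×2 + 12×4 + 21×2 + 13×4 + 9×0 + 13×2 = 244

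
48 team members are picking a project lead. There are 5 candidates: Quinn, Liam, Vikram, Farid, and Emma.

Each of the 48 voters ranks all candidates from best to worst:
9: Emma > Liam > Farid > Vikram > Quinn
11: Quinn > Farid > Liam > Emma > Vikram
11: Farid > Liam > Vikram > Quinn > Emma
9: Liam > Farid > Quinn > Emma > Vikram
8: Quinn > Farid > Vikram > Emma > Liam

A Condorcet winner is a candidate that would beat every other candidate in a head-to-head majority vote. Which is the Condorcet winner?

Farid vs Quinn: 29–19
Farid vs Liam: 30–18
Farid vs Vikram: 48–0
Farid vs Emma: 39–9
Farid beats every other candidate.

Farid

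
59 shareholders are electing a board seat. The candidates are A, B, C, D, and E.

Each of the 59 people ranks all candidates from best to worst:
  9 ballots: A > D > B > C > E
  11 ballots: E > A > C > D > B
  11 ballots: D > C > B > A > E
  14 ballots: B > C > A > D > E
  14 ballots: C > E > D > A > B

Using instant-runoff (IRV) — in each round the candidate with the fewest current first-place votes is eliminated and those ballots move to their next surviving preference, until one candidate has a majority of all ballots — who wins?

Round 1: A 9, B 14, C 14, D 11, E 11. A eliminated.
Round 2: B 14, C 14, D 20, E 11. E eliminated.
Round 3: B 14, C 25, D 20. B eliminated.
Round 4: C 39, D 20. C has a majority (≥30).

C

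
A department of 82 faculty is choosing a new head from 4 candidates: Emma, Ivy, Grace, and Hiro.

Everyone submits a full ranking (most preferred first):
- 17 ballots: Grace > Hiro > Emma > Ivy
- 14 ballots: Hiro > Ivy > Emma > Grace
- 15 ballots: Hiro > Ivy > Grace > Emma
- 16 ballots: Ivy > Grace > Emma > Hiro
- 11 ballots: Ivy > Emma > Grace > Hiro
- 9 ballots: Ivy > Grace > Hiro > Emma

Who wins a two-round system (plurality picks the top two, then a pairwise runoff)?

Hiro

Round 1 first-place votes: Emma 0, Ivy 36, Grace 17, Hiro 29. Ivy and Hiro advance.
Runoff: Ivy is ranked above Hiro on 36 ballots, Hiro above Ivy on 46.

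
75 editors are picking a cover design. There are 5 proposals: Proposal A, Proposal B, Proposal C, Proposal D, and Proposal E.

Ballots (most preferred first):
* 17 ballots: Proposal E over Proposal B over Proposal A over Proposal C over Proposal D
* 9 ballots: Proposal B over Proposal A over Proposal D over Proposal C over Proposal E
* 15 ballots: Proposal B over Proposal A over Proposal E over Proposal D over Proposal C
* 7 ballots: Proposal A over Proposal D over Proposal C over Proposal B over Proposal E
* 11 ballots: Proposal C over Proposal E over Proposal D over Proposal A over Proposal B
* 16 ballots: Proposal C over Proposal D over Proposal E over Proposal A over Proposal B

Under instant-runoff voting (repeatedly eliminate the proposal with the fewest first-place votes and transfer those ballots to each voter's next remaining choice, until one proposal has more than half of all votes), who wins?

Proposal B

Round 1: Proposal A 7, Proposal B 24, Proposal C 27, Proposal D 0, Proposal E 17. Proposal D eliminated.
Round 2: Proposal A 7, Proposal B 24, Proposal C 27, Proposal E 17. Proposal A eliminated.
Round 3: Proposal B 24, Proposal C 34, Proposal E 17. Proposal E eliminated.
Round 4: Proposal B 41, Proposal C 34. Proposal B has a majority (≥38).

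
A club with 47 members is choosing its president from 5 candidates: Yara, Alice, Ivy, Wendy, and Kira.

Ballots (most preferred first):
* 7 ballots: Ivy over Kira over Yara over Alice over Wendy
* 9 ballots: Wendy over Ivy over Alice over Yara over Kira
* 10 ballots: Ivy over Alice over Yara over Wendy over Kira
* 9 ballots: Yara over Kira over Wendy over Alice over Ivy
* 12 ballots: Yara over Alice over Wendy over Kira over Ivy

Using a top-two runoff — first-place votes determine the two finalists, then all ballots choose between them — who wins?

Ivy

Round 1 first-place votes: Yara 21, Alice 0, Ivy 17, Wendy 9, Kira 0. Yara and Ivy advance.
Runoff: Yara is ranked above Ivy on 21 ballots, Ivy above Yara on 26.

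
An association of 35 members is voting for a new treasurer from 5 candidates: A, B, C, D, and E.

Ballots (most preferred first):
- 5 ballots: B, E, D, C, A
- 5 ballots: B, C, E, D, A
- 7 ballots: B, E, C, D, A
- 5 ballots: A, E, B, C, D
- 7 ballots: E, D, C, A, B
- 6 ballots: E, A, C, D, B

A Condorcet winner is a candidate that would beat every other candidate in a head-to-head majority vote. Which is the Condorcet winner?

E vs A: 30–5
E vs B: 18–17
E vs C: 30–5
E vs D: 35–0
E beats every other candidate.

E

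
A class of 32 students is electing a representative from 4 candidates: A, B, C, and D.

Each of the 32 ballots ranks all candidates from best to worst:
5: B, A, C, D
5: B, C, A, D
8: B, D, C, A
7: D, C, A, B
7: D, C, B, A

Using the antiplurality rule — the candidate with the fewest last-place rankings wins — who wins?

Last-place votes: A 15, B 7, C 0, D 10.

C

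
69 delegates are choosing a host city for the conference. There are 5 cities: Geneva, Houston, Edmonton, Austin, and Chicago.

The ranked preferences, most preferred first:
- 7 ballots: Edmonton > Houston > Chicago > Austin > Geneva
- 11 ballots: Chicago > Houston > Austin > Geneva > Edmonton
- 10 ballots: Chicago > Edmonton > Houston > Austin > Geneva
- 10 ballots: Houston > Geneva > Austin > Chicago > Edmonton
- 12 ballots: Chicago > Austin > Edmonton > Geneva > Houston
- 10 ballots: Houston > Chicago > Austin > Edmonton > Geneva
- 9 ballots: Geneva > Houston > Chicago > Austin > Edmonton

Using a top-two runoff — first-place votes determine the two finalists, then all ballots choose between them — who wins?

Houston

Round 1 first-place votes: Geneva 9, Houston 20, Edmonton 7, Austin 0, Chicago 33. Chicago and Houston advance.
Runoff: Chicago is ranked above Houston on 33 ballots, Houston above Chicago on 36.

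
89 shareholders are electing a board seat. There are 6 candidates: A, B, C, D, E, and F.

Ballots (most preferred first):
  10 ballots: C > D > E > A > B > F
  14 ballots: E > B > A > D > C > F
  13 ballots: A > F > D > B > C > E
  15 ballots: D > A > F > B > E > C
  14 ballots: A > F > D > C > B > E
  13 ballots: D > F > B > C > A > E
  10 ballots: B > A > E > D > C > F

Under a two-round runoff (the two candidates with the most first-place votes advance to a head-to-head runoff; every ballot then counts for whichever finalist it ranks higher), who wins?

Round 1 first-place votes: A 27, B 10, C 10, D 28, E 14, F 0. D and A advance.
Runoff: D is ranked above A on 38 ballots, A above D on 51.

A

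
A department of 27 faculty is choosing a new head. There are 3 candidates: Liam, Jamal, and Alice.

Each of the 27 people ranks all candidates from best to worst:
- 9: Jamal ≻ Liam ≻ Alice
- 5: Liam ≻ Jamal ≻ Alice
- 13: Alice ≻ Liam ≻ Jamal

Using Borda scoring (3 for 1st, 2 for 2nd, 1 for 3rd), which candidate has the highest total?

Liam

Liam: 9×2 + 5×3 + 13×2 = 59
Jamal: 9×3 + 5×2 + 13×1 = 50
Alice: 9×1 + 5×1 + 13×3 = 53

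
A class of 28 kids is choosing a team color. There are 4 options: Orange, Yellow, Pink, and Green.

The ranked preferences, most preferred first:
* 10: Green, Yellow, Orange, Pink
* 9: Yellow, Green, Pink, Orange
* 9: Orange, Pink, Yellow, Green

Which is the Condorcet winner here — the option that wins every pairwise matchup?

Yellow vs Orange: 19–9
Yellow vs Pink: 19–9
Yellow vs Green: 18–10
Yellow beats every other option.

Yellow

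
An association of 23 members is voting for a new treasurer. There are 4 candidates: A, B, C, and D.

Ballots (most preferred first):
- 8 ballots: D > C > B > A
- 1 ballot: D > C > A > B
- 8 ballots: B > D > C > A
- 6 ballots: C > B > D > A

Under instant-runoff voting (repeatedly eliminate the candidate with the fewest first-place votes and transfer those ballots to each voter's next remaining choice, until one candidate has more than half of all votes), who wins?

B

Round 1: A 0, B 8, C 6, D 9. A eliminated.
Round 2: B 8, C 6, D 9. C eliminated.
Round 3: B 14, D 9. B has a majority (≥12).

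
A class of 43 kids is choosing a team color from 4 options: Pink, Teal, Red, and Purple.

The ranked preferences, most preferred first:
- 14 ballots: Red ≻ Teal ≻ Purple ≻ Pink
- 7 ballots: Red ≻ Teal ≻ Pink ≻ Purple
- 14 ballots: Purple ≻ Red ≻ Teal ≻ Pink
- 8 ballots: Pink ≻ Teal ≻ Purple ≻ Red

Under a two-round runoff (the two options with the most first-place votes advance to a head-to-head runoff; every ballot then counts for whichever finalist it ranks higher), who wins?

Round 1 first-place votes: Pink 8, Teal 0, Red 21, Purple 14. Red and Purple advance.
Runoff: Red is ranked above Purple on 21 ballots, Purple above Red on 22.

Purple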